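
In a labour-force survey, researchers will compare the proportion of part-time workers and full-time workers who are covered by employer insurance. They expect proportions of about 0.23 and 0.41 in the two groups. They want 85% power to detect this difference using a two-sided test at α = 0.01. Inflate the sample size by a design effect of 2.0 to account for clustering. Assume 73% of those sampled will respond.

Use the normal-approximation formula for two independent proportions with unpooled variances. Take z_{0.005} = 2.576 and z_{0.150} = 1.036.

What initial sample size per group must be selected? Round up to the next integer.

n = 463 per group

n = (z_{α/2} + z_β)² · [p₁(1−p₁) + p₂(1−p₂)] / (p₁ − p₂)²
  = (2.576 + 1.036)² · (0.23·0.77 + 0.41·0.59) / (-0.18)²
  = (3.612)² · (0.1771 + 0.2419) / 0.0324
  = 13.0465 · 0.4190 / 0.0324
  = 168.72
Design effect: 2.0 × 168.72 = 337.44.
Adjust for 73% response: 337.44 / 0.73 = 462.24.
Round up → n = 463 per group.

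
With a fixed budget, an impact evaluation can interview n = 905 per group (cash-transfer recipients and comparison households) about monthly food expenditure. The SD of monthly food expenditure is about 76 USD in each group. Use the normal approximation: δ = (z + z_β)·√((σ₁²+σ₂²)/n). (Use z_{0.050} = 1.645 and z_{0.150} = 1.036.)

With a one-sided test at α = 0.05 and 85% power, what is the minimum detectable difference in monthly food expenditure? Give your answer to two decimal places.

δ = (z_α + z_β) · √((σ₁²+σ₂²)/n)
  = (1.645 + 1.036) · √(11552/905)
  = 2.681 · √12.7646
  = 2.681 · 3.5728
  = 9.5786

Minimum detectable difference ≈ 9.58 USD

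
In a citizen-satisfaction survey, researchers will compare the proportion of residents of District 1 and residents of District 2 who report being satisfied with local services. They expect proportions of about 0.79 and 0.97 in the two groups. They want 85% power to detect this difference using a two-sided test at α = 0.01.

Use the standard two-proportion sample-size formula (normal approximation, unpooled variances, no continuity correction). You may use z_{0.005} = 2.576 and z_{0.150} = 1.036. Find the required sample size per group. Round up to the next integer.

n = (z_{α/2} + z_β)² · [p₁(1−p₁) + p₂(1−p₂)] / (p₁ − p₂)²
  = (2.576 + 1.036)² · (0.79·0.21 + 0.97·0.03) / (-0.18)²
  = (3.612)² · (0.1659 + 0.0291) / 0.0324
  = 13.0465 · 0.1950 / 0.0324
  = 78.52
Round up → n = 79 per group.

n = 79 per group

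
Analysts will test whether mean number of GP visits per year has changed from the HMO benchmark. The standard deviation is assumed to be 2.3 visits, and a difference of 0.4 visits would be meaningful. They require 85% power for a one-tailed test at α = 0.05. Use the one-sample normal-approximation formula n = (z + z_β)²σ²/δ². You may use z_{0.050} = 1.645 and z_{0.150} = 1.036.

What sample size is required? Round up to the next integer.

n = (z_α + z_β)² · σ² / δ²
  = (1.645 + 1.036)² · 2.3² / 0.4²
  = 7.1878 · 5.29 / 0.16
  = 237.65
Round up → n = 238.

n = 238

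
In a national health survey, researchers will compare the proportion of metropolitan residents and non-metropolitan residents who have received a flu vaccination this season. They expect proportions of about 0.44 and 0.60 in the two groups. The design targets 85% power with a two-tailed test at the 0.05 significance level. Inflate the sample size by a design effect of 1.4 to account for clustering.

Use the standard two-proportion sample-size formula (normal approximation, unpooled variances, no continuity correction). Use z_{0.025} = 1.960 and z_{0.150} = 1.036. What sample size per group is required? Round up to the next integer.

n = 239 per group

n = (z_{α/2} + z_β)² · [p₁(1−p₁) + p₂(1−p₂)] / (p₁ − p₂)²
  = (1.960 + 1.036)² · (0.44·0.56 + 0.60·0.40) / (-0.16)²
  = (2.996)² · (0.2464 + 0.2400) / 0.0256
  = 8.9760 · 0.4864 / 0.0256
  = 170.54
Design effect: 1.4 × 170.54 = 238.76.
Round up → n = 239 per group.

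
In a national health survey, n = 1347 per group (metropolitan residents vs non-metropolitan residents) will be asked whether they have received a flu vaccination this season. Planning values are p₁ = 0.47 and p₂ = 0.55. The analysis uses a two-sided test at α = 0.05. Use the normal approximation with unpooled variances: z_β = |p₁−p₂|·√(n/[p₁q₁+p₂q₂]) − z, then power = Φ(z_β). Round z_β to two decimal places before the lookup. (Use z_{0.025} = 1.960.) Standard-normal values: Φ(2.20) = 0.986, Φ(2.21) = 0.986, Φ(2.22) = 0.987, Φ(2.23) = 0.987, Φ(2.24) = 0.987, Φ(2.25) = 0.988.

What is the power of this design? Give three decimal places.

z_β = |p₁−p₂|·√(n/[p₁q₁+p₂q₂]) − z_{α/2}
    = 0.08 · √(1347/0.4966) − 1.960
    = 0.08 · 52.0811 − 1.960
    = 4.1665 − 1.960 = 2.2065 → 2.21
Power = Φ(2.21) = 0.986.

Power ≈ 0.986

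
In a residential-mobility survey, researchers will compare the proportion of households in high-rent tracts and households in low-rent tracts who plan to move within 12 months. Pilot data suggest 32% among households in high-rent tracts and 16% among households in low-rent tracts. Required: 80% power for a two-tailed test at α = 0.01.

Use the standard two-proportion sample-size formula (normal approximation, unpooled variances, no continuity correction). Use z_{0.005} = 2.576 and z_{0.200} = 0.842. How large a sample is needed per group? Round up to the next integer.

n = 161 per group

n = (z_{α/2} + z_β)² · [p₁(1−p₁) + p₂(1−p₂)] / (p₁ − p₂)²
  = (2.576 + 0.842)² · (0.32·0.68 + 0.16·0.84) / (0.16)²
  = (3.418)² · (0.2176 + 0.1344) / 0.0256
  = 11.6827 · 0.3520 / 0.0256
  = 160.64
Round up → n = 161 per group.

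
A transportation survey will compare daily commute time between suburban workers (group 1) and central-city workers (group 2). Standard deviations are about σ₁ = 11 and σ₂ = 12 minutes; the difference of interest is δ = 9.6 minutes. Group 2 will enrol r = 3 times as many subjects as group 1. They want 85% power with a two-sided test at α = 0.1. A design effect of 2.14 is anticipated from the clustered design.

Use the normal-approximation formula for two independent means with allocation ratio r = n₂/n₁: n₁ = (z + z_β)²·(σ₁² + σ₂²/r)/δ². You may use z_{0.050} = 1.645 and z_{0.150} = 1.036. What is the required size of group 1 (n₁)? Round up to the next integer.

n₁ = (z_{α/2} + z_β)² · (σ₁² + σ₂²/r) / δ²
   = (1.645 + 1.036)² · (11² + 12²/3) / 9.6²
   = 7.1878 · (121 + 48) / 92.16
   = 7.1878 · 169 / 92.16
   = 13.18
Design effect: 2.14 × 13.18 = 28.21.
Round up → n₁ = 29; n₂ = r·n₁ = 3 × 29 = 87.

n₁ = 29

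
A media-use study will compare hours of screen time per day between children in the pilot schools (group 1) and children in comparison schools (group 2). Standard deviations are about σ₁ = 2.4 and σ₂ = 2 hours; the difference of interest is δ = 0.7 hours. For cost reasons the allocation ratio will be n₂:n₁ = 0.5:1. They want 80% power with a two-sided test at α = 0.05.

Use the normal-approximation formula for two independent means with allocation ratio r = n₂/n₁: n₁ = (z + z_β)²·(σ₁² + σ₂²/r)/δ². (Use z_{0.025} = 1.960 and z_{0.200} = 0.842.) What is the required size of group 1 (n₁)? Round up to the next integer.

n₁ = (z_{α/2} + z_β)² · (σ₁² + σ₂²/r) / δ²
   = (1.960 + 0.842)² · (2.4² + 2²/0.5) / 0.7²
   = 7.8512 · (5.76 + 8) / 0.49
   = 7.8512 · 13.76 / 0.49
   = 220.47
Round up → n₁ = 221; n₂ = r·n₁ = 0.5 × 221 = 111.

n₁ = 221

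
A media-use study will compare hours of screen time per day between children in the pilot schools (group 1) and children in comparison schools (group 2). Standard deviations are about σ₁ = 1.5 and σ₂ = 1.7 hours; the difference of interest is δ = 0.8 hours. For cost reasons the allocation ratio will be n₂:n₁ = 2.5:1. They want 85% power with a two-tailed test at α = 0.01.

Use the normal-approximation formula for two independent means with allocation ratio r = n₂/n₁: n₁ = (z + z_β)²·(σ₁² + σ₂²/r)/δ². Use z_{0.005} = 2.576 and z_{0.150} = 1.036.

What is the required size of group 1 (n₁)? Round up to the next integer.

n₁ = (z_{α/2} + z_β)² · (σ₁² + σ₂²/r) / δ²
   = (2.576 + 1.036)² · (1.5² + 1.7²/2.5) / 0.8²
   = 13.0465 · (2.25 + 1.156) / 0.64
   = 13.0465 · 3.406 / 0.64
   = 69.43
Round up → n₁ = 70; n₂ = r·n₁ = 2.5 × 70 = 175.

n₁ = 70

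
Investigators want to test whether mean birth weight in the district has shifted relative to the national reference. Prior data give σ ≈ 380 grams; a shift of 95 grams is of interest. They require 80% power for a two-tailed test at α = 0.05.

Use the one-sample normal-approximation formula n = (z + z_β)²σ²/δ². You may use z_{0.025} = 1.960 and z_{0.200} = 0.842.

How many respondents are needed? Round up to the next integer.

n = (z_{α/2} + z_β)² · σ² / δ²
  = (1.960 + 0.842)² · 380² / 95²
  = 7.8512 · 144400 / 9025
  = 125.62
Round up → n = 126.

n = 126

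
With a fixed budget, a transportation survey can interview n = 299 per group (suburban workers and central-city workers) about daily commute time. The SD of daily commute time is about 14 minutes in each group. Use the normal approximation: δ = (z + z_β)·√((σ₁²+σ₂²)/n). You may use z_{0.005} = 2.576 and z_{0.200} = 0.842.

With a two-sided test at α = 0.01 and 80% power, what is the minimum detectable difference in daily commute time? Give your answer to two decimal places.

Minimum detectable difference ≈ 3.91 minutes

δ = (z_{α/2} + z_β) · √((σ₁²+σ₂²)/n)
  = (2.576 + 0.842) · √(392/299)
  = 3.418 · √1.311
  = 3.418 · 1.1450
  = 3.9136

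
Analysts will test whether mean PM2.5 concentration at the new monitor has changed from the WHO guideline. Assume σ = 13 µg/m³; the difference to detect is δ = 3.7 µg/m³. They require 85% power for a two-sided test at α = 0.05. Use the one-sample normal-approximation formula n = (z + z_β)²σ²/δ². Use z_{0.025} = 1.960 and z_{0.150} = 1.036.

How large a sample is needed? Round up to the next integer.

n = 111

n = (z_{α/2} + z_β)² · σ² / δ²
  = (1.960 + 1.036)² · 13² / 3.7²
  = 8.9760 · 169 / 13.69
  = 110.81
Round up → n = 111.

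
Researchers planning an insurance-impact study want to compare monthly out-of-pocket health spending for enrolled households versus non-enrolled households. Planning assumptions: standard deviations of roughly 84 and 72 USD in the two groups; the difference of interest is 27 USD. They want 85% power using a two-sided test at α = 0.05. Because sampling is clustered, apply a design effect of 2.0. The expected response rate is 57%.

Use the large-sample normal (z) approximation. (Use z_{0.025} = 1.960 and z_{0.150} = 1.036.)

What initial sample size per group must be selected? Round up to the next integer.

n = 529 per group

n = (z_{α/2} + z_β)² · (σ₁² + σ₂²) / δ²
  = (1.960 + 1.036)² · (84² + 72² = 12240) / 27²
  = 8.9760 · 12240 / 729
  = 150.71
Design effect: 2.0 × 150.71 = 301.42.
Adjust for 57% response: 301.42 / 0.57 = 528.80.
Round up → n = 529 per group.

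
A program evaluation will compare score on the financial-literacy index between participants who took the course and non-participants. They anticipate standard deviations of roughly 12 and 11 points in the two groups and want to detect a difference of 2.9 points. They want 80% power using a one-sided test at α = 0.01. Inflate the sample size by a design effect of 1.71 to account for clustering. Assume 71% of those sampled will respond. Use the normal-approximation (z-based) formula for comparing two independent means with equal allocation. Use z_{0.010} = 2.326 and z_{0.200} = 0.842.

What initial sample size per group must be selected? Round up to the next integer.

n = (z_α + z_β)² · (σ₁² + σ₂²) / δ²
  = (2.326 + 0.842)² · (12² + 11² = 265) / 2.9²
  = 10.0362 · 265 / 8.41
  = 316.24
Design effect: 1.71 × 316.24 = 540.77.
Adjust for 71% response: 540.77 / 0.71 = 761.65.
Round up → n = 762 per group.

n = 762 per group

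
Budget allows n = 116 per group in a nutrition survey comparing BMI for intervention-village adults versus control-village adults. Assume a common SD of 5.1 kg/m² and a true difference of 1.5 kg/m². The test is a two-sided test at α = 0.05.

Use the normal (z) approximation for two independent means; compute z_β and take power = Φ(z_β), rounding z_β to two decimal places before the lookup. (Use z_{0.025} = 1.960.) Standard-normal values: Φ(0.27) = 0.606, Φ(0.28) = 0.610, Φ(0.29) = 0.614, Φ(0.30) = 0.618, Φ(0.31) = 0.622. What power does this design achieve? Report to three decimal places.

z_β = δ·√(n/(σ₁²+σ₂²)) − z_{α/2}
    = 1.5 · √(116/52.02) − 1.960
    = 1.5 · 1.49329 − 1.960
    = 2.2399 − 1.960 = 0.2799 → 0.28
Power = Φ(0.28) = 0.610.

Power ≈ 0.610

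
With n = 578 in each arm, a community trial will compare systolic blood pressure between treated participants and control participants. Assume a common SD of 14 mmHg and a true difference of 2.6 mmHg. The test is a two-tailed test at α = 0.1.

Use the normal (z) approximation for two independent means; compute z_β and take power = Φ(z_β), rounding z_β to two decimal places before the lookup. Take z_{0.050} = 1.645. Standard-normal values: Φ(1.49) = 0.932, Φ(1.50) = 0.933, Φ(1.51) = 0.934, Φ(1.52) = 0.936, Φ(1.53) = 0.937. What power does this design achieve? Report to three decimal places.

Power ≈ 0.934

z_β = δ·√(n/(σ₁²+σ₂²)) − z_{α/2}
    = 2.6 · √(578/392) − 1.645
    = 2.6 · 1.21429 − 1.645
    = 3.1571 − 1.645 = 1.5121 → 1.51
Power = Φ(1.51) = 0.934.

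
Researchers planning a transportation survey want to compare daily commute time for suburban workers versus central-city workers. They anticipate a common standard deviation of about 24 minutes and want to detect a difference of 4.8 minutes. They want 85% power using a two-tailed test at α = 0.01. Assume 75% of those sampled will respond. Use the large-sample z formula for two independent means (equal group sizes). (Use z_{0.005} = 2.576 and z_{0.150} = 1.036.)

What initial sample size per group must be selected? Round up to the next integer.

n = (z_{α/2} + z_β)² · (σ₁² + σ₂²) / δ²
  = (2.576 + 1.036)² · (2·24² = 1152) / 4.8²
  = 13.0465 · 1152 / 23.04
  = 652.33
Adjust for 75% response: 652.33 / 0.75 = 869.77.
Round up → n = 870 per group.

n = 870 per group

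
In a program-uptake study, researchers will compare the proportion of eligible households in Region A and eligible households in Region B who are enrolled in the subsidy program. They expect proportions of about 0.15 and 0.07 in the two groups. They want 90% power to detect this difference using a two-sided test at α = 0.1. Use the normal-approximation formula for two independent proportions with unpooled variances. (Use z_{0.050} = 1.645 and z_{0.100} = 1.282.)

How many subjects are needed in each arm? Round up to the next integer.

n = 258 per group

n = (z_{α/2} + z_β)² · [p₁(1−p₁) + p₂(1−p₂)] / (p₁ − p₂)²
  = (1.645 + 1.282)² · (0.15·0.85 + 0.07·0.93) / (0.08)²
  = (2.927)² · (0.1275 + 0.0651) / 0.0064
  = 8.5673 · 0.1926 / 0.0064
  = 257.82
Round up → n = 258 per group.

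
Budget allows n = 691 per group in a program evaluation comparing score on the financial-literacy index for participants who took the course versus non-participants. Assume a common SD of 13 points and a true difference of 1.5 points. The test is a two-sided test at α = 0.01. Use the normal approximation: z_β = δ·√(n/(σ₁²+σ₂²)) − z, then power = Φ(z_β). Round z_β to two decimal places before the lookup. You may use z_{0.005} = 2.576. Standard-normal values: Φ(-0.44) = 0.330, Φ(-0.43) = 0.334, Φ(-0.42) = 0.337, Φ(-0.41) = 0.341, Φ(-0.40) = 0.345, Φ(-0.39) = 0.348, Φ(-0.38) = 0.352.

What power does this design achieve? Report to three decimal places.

Power ≈ 0.334

z_β = δ·√(n/(σ₁²+σ₂²)) − z_{α/2}
    = 1.5 · √(691/338) − 2.576
    = 1.5 · 1.42982 − 2.576
    = 2.1447 − 2.576 = -0.4313 → -0.43
Power = Φ(-0.43) = 0.334.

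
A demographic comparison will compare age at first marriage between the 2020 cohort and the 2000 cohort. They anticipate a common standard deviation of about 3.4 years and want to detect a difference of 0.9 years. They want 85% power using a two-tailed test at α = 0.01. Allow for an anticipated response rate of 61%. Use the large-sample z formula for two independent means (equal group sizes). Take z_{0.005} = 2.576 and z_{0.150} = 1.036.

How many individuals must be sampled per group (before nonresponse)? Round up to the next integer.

n = 611 per group

n = (z_{α/2} + z_β)² · (σ₁² + σ₂²) / δ²
  = (2.576 + 1.036)² · (2·3.4² = 23.12) / 0.9²
  = 13.0465 · 23.12 / 0.81
  = 372.39
Adjust for 61% response: 372.39 / 0.61 = 610.48.
Round up → n = 611 per group.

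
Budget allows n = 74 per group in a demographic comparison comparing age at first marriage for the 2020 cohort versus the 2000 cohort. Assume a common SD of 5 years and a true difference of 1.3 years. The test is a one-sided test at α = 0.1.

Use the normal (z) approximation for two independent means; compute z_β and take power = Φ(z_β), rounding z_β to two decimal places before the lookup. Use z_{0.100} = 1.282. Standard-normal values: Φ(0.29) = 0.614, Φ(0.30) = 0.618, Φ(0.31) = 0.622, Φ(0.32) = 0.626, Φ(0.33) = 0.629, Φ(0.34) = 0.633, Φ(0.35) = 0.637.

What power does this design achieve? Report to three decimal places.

z_β = δ·√(n/(σ₁²+σ₂²)) − z_α
    = 1.3 · √(74/50) − 1.282
    = 1.3 · 1.21655 − 1.282
    = 1.5815 − 1.282 = 0.2995 → 0.30
Power = Φ(0.30) = 0.618.

Power ≈ 0.618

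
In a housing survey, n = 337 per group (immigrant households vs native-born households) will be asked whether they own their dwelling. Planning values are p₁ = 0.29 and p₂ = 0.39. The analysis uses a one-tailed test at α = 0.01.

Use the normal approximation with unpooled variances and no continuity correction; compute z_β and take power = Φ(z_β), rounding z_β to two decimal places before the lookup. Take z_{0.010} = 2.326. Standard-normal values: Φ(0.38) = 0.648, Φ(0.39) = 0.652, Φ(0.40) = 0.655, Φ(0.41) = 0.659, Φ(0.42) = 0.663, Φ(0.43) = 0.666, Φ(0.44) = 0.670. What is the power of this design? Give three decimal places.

z_β = |p₁−p₂|·√(n/[p₁q₁+p₂q₂]) − z_α
    = 0.10 · √(337/0.4438) − 2.326
    = 0.10 · 27.5563 − 2.326
    = 2.7556 − 2.326 = 0.4296 → 0.43
Power = Φ(0.43) = 0.666.

Power ≈ 0.666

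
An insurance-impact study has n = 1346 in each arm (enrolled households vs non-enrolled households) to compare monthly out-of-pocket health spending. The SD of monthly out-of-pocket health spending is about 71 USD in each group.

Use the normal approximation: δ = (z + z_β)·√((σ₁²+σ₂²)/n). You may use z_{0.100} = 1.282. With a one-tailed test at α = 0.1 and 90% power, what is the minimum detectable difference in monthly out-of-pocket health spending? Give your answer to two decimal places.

Minimum detectable difference ≈ 7.02 USD

δ = (z_α + z_β) · √((σ₁²+σ₂²)/n)
  = (1.282 + 1.282) · √(10082/1346)
  = 2.564 · √7.4903
  = 2.564 · 2.7368
  = 7.0173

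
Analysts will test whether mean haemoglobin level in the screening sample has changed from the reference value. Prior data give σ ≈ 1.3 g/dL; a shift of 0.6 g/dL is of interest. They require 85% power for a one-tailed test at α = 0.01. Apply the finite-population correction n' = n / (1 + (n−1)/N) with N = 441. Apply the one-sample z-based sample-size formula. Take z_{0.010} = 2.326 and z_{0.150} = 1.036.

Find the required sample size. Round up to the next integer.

n = (z_α + z_β)² · σ² / δ²
  = (2.326 + 1.036)² · 1.3² / 0.6²
  = 11.3030 · 1.69 / 0.36
  = 53.06
Finite-population correction (N = 441): 53.06 / (1 + (53.06 − 1)/441) = 47.46.
Round up → n = 48.

n = 48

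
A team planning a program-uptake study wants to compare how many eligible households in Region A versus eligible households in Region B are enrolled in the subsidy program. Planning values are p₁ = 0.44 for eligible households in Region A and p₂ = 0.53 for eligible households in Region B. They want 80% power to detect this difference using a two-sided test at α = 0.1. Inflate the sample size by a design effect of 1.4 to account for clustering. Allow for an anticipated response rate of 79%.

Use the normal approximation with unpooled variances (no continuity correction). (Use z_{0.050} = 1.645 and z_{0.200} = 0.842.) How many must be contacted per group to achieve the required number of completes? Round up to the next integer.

n = 671 per group

n = (z_{α/2} + z_β)² · [p₁(1−p₁) + p₂(1−p₂)] / (p₁ − p₂)²
  = (1.645 + 0.842)² · (0.44·0.56 + 0.53·0.47) / (-0.09)²
  = (2.487)² · (0.2464 + 0.2491) / 0.0081
  = 6.1852 · 0.4955 / 0.0081
  = 378.36
Design effect: 1.4 × 378.36 = 529.71.
Adjust for 79% response: 529.71 / 0.79 = 670.52.
Round up → n = 671 per group.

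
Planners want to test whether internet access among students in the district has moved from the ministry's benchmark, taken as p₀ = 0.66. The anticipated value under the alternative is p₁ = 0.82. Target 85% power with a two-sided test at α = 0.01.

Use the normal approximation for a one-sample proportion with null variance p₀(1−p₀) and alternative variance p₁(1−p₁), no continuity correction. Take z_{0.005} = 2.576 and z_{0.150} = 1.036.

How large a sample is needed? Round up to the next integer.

n = [z_{α/2}·√(p₀q₀) + z_β·√(p₁q₁)]² / (p₁ − p₀)²
  = [2.576·√(0.66·0.34) + 1.036·√(0.82·0.18)]² / (0.16)²
  = [2.576·0.4737 + 1.036·0.3842]² / 0.0256
  = [1.6183]² / 0.0256
  = 102.30
Round up → n = 103.

n = 103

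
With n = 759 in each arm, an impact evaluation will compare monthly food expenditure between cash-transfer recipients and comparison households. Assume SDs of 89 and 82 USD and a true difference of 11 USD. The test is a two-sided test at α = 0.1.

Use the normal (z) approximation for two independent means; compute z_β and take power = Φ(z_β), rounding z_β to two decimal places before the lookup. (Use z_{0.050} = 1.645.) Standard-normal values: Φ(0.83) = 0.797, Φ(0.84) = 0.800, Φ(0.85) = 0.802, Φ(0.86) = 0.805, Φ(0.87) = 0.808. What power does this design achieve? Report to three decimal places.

z_β = δ·√(n/(σ₁²+σ₂²)) − z_{α/2}
    = 11 · √(759/14645) − 1.645
    = 11 · 0.22765 − 1.645
    = 2.5042 − 1.645 = 0.8592 → 0.86
Power = Φ(0.86) = 0.805.

Power ≈ 0.805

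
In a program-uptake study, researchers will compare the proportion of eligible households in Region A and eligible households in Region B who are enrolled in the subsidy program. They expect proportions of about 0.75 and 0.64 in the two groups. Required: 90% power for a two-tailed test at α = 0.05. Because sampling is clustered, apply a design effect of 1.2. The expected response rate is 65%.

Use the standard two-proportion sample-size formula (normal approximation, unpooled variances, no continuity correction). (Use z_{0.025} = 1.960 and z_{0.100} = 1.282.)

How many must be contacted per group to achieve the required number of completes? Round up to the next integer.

n = (z_{α/2} + z_β)² · [p₁(1−p₁) + p₂(1−p₂)] / (p₁ − p₂)²
  = (1.960 + 1.282)² · (0.75·0.25 + 0.64·0.36) / (0.11)²
  = (3.242)² · (0.1875 + 0.2304) / 0.0121
  = 10.5106 · 0.4179 / 0.0121
  = 363.01
Design effect: 1.2 × 363.01 = 435.61.
Adjust for 65% response: 435.61 / 0.65 = 670.16.
Round up → n = 671 per group.

n = 671 per group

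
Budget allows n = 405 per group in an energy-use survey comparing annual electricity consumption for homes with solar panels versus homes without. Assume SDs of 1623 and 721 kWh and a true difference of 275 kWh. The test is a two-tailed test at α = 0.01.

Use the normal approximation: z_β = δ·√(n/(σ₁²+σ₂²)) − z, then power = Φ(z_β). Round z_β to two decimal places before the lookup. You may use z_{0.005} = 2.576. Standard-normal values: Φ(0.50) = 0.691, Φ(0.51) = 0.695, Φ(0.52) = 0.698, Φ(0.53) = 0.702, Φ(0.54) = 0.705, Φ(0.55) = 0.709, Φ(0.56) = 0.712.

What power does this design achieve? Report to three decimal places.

Power ≈ 0.705

z_β = δ·√(n/(σ₁²+σ₂²)) − z_{α/2}
    = 275 · √(405/3153970) − 2.576
    = 275 · 0.01133 − 2.576
    = 3.1162 − 2.576 = 0.5402 → 0.54
Power = Φ(0.54) = 0.705.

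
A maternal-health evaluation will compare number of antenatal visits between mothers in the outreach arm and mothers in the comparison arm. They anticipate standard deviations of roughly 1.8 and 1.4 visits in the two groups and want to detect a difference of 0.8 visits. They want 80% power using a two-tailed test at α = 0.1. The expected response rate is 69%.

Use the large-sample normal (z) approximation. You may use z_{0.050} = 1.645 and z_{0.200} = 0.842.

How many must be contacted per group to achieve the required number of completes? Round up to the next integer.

n = (z_{α/2} + z_β)² · (σ₁² + σ₂²) / δ²
  = (1.645 + 0.842)² · (1.8² + 1.4² = 5.2) / 0.8²
  = 6.1852 · 5.2 / 0.64
  = 50.25
Adjust for 69% response: 50.25 / 0.69 = 72.83.
Round up → n = 73 per group.

n = 73 per group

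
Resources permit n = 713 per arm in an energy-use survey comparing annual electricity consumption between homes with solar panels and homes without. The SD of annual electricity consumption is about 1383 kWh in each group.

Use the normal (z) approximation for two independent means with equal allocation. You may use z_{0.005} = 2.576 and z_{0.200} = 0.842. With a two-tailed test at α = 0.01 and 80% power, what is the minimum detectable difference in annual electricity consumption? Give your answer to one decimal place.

Minimum detectable difference ≈ 250.4 kWh

δ = (z_{α/2} + z_β) · √((σ₁²+σ₂²)/n)
  = (2.576 + 0.842) · √(3825378/713)
  = 3.418 · √5365.2
  = 3.418 · 73.2474
  = 250.3597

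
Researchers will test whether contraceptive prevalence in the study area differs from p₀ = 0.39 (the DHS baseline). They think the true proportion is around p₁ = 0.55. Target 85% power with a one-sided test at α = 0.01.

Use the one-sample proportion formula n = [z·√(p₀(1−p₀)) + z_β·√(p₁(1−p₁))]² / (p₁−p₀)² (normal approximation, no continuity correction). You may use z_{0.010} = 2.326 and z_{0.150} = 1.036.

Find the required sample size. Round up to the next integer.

n = [z_α·√(p₀q₀) + z_β·√(p₁q₁)]² / (p₁ − p₀)²
  = [2.326·√(0.39·0.61) + 1.036·√(0.55·0.45)]² / (0.16)²
  = [2.326·0.4877 + 1.036·0.4975]² / 0.0256
  = [1.6499]² / 0.0256
  = 106.34
Round up → n = 107.

n = 107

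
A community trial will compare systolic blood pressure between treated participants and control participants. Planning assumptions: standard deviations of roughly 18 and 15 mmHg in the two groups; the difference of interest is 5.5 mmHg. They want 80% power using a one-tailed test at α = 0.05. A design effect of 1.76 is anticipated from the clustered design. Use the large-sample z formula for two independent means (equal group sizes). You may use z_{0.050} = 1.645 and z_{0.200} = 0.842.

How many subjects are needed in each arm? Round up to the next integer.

n = (z_α + z_β)² · (σ₁² + σ₂²) / δ²
  = (1.645 + 0.842)² · (18² + 15² = 549) / 5.5²
  = 6.1852 · 549 / 30.25
  = 112.25
Design effect: 1.76 × 112.25 = 197.57.
Round up → n = 198 per group.

n = 198 per group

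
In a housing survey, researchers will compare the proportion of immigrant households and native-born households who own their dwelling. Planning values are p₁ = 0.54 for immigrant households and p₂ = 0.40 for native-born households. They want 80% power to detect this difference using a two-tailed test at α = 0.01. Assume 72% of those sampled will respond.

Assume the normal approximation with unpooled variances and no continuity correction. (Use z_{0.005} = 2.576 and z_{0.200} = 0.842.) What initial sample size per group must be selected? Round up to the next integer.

n = (z_{α/2} + z_β)² · [p₁(1−p₁) + p₂(1−p₂)] / (p₁ − p₂)²
  = (2.576 + 0.842)² · (0.54·0.46 + 0.40·0.60) / (0.14)²
  = (3.418)² · (0.2484 + 0.2400) / 0.0196
  = 11.6827 · 0.4884 / 0.0196
  = 291.11
Adjust for 72% response: 291.11 / 0.72 = 404.33.
Round up → n = 405 per group.

n = 405 per group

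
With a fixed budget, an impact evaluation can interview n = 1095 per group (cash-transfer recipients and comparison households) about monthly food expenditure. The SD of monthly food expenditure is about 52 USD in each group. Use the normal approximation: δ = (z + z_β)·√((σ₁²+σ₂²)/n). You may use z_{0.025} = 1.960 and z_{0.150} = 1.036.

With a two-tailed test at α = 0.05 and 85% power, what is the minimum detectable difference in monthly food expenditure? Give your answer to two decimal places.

Minimum detectable difference ≈ 6.66 USD

δ = (z_{α/2} + z_β) · √((σ₁²+σ₂²)/n)
  = (1.960 + 1.036) · √(5408/1095)
  = 2.996 · √4.9388
  = 2.996 · 2.2223
  = 6.6581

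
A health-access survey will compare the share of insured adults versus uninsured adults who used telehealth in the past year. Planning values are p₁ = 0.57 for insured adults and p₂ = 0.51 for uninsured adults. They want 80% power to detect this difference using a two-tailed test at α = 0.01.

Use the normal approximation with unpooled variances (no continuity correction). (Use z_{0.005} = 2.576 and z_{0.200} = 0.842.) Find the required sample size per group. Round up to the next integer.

n = 1607 per group

n = (z_{α/2} + z_β)² · [p₁(1−p₁) + p₂(1−p₂)] / (p₁ − p₂)²
  = (2.576 + 0.842)² · (0.57·0.43 + 0.51·0.49) / (0.06)²
  = (3.418)² · (0.2451 + 0.2499) / 0.0036
  = 11.6827 · 0.4950 / 0.0036
  = 1606.37
Round up → n = 1607 per group.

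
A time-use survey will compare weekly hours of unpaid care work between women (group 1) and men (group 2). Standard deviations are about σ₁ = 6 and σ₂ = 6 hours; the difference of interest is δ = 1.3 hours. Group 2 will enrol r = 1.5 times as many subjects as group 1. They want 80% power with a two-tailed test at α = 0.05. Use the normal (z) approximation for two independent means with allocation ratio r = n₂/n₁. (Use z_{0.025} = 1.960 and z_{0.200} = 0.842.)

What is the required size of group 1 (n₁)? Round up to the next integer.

n₁ = (z_{α/2} + z_β)² · (σ₁² + σ₂²/r) / δ²
   = (1.960 + 0.842)² · (6² + 6²/1.5) / 1.3²
   = 7.8512 · (36 + 24) / 1.69
   = 7.8512 · 60 / 1.69
   = 278.74
Round up → n₁ = 279; n₂ = r·n₁ = 1.5 × 279 = 419.

n₁ = 279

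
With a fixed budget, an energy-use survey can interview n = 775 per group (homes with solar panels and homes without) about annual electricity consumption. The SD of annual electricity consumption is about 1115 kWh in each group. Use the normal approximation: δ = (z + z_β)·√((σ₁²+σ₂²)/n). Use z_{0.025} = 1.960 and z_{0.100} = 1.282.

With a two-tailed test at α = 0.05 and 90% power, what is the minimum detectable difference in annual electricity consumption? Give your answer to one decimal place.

Minimum detectable difference ≈ 183.6 kWh

δ = (z_{α/2} + z_β) · √((σ₁²+σ₂²)/n)
  = (1.960 + 1.282) · √(2486450/775)
  = 3.242 · √3208.3
  = 3.242 · 56.6421
  = 183.6335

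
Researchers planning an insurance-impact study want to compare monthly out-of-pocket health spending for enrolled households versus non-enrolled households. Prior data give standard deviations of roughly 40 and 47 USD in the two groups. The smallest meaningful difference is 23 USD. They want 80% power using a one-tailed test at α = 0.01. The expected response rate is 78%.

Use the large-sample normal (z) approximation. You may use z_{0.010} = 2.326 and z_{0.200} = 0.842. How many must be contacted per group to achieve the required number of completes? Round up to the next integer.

n = 93 per group

n = (z_α + z_β)² · (σ₁² + σ₂²) / δ²
  = (2.326 + 0.842)² · (40² + 47² = 3809) / 23²
  = 10.0362 · 3809 / 529
  = 72.26
Adjust for 78% response: 72.26 / 0.78 = 92.65.
Round up → n = 93 per group.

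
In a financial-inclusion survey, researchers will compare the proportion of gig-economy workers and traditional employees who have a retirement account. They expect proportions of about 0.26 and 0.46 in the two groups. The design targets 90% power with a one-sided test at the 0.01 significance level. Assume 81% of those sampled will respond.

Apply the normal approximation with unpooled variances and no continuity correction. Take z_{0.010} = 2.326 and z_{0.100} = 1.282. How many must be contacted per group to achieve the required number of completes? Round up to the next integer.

n = 178 per group

n = (z_α + z_β)² · [p₁(1−p₁) + p₂(1−p₂)] / (p₁ − p₂)²
  = (2.326 + 1.282)² · (0.26·0.74 + 0.46·0.54) / (-0.20)²
  = (3.608)² · (0.1924 + 0.2484) / 0.0400
  = 13.0177 · 0.4408 / 0.0400
  = 143.45
Adjust for 81% response: 143.45 / 0.81 = 177.10.
Round up → n = 178 per group.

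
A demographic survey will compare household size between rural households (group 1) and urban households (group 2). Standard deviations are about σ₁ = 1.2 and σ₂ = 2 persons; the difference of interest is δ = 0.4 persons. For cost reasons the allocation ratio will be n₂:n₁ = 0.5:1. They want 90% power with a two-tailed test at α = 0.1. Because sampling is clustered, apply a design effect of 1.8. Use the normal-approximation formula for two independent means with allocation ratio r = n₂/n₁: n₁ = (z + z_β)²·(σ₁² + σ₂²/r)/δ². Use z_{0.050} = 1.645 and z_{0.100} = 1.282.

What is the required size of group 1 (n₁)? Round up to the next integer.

n₁ = (z_{α/2} + z_β)² · (σ₁² + σ₂²/r) / δ²
   = (1.645 + 1.282)² · (1.2² + 2²/0.5) / 0.4²
   = 8.5673 · (1.44 + 8) / 0.16
   = 8.5673 · 9.44 / 0.16
   = 505.47
Design effect: 1.8 × 505.47 = 909.85.
Round up → n₁ = 910; n₂ = r·n₁ = 0.5 × 910 = 455.

n₁ = 910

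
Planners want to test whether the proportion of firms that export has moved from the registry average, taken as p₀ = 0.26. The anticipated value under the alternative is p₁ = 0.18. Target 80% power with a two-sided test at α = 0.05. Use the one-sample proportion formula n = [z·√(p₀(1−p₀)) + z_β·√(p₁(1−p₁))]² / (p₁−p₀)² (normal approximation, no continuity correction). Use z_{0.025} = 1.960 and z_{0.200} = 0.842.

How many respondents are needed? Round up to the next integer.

n = [z_{α/2}·√(p₀q₀) + z_β·√(p₁q₁)]² / (p₁ − p₀)²
  = [1.960·√(0.26·0.74) + 0.842·√(0.18·0.82)]² / (-0.08)²
  = [1.960·0.4386 + 0.842·0.3842]² / 0.0064
  = [1.1832]² / 0.0064
  = 218.75
Round up → n = 219.

n = 219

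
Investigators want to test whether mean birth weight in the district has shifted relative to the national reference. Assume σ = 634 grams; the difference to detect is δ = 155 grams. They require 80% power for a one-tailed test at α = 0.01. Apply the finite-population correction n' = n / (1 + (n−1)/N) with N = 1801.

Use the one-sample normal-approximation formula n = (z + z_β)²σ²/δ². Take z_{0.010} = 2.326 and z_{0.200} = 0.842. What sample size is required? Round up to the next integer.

n = (z_α + z_β)² · σ² / δ²
  = (2.326 + 0.842)² · 634² / 155²
  = 10.0362 · 401956 / 24025
  = 167.91
Finite-population correction (N = 1801): 167.91 / (1 + (167.91 − 1)/1801) = 153.67.
Round up → n = 154.

n = 154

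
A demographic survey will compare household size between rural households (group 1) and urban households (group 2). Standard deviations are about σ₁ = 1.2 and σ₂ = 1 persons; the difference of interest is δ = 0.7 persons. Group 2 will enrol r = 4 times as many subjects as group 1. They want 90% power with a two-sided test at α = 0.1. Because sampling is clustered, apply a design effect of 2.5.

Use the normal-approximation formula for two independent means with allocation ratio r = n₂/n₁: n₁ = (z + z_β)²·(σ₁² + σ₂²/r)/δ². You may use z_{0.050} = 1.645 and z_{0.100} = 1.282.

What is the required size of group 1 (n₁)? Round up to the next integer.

n₁ = (z_{α/2} + z_β)² · (σ₁² + σ₂²/r) / δ²
   = (1.645 + 1.282)² · (1.2² + 1²/4) / 0.7²
   = 8.5673 · (1.44 + 0.25) / 0.49
   = 8.5673 · 1.69 / 0.49
   = 29.55
Design effect: 2.5 × 29.55 = 73.87.
Round up → n₁ = 74; n₂ = r·n₁ = 4 × 74 = 296.

n₁ = 74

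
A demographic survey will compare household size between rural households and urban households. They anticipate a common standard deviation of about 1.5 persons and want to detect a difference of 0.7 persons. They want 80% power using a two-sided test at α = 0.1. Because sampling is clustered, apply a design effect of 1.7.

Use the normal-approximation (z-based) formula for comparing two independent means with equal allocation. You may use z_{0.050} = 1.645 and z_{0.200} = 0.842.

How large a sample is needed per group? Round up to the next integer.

n = 97 per group

n = (z_{α/2} + z_β)² · (σ₁² + σ₂²) / δ²
  = (1.645 + 0.842)² · (2·1.5² = 4.5) / 0.7²
  = 6.1852 · 4.5 / 0.49
  = 56.80
Design effect: 1.7 × 56.80 = 96.56.
Round up → n = 97 per group.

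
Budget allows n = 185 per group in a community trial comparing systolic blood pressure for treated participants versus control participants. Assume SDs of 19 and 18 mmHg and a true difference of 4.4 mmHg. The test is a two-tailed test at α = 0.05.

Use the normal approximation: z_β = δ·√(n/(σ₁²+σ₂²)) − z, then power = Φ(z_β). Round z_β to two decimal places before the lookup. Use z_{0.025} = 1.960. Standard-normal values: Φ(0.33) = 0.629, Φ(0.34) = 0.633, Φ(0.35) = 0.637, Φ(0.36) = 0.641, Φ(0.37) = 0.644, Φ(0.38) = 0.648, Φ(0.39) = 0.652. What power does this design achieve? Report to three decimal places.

z_β = δ·√(n/(σ₁²+σ₂²)) − z_{α/2}
    = 4.4 · √(185/685) − 1.960
    = 4.4 · 0.51969 − 1.960
    = 2.2866 − 1.960 = 0.3266 → 0.33
Power = Φ(0.33) = 0.629.

Power ≈ 0.629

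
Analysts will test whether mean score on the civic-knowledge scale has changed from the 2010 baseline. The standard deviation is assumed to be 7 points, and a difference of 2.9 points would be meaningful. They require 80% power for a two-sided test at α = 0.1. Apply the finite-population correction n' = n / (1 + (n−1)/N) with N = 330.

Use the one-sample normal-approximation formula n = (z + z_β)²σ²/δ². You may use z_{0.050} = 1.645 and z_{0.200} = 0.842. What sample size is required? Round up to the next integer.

n = 33

n = (z_{α/2} + z_β)² · σ² / δ²
  = (1.645 + 0.842)² · 7² / 2.9²
  = 6.1852 · 49 / 8.41
  = 36.04
Finite-population correction (N = 330): 36.04 / (1 + (36.04 − 1)/330) = 32.58.
Round up → n = 33.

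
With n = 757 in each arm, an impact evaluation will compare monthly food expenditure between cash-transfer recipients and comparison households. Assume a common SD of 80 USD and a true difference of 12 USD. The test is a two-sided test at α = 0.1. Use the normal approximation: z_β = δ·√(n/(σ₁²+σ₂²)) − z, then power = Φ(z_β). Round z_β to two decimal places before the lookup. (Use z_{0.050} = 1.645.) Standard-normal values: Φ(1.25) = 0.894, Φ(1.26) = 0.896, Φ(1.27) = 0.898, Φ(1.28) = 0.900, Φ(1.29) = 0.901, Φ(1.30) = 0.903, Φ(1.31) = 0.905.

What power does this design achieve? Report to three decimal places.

Power ≈ 0.898

z_β = δ·√(n/(σ₁²+σ₂²)) − z_{α/2}
    = 12 · √(757/12800) − 1.645
    = 12 · 0.24319 − 1.645
    = 2.9183 − 1.645 = 1.2733 → 1.27
Power = Φ(1.27) = 0.898.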